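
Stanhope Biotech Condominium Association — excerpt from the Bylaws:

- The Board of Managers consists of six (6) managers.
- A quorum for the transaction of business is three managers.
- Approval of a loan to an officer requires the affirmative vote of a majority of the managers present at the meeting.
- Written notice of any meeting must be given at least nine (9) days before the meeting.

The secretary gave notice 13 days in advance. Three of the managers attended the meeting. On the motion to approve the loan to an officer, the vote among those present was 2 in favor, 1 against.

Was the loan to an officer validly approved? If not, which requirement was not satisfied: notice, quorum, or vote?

Valid — all requirements satisfied.

Notice: 13 days given; 9 required (13 ≥ 9). Satisfied.
Quorum: 3 present; quorum is 3. Satisfied.
Vote: the loan to an officer requires a majority of the managers present (3). A majority of 3 is 2, so 2 affirmative votes are needed; 2 voted in favor. Satisfied.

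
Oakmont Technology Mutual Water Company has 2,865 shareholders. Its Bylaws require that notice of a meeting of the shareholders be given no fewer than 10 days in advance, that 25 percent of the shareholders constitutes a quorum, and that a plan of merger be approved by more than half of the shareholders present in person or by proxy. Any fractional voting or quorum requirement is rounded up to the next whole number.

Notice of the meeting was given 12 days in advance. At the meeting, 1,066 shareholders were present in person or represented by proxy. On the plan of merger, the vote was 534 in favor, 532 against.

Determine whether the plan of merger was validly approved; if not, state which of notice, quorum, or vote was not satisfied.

Notice: 12 days given; 10 required. Satisfied.
Quorum: 25% of 2,865 = 716.25, rounded up to 717; 1,066 present. Satisfied.
Vote: requires a majority of those present (1,066); a majority of 1066 is 534, so 534 needed; 534 in favor. Satisfied.

Valid — all requirements satisfied.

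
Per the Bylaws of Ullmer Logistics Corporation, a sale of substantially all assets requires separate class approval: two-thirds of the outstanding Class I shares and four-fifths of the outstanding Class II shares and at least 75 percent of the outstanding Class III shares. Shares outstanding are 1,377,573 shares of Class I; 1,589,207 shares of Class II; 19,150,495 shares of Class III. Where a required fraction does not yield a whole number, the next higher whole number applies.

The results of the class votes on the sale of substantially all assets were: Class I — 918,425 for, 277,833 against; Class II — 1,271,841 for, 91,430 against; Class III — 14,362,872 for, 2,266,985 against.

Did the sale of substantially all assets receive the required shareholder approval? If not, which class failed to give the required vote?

Class I: 2/3 of 1377573 = 918382; 918,382 required, 918,425 in favor — approved.
Class II: 4/5 of 1589207 = 1271365.60, rounded up to 1271366; 1,271,366 required, 1,271,841 in favor — approved.
Class III: 3/4 of 19150495 = 14362871.25, rounded up to 14362872; 14,362,872 required, 14,362,872 in favor — approved.

Approved — every class gave the required vote.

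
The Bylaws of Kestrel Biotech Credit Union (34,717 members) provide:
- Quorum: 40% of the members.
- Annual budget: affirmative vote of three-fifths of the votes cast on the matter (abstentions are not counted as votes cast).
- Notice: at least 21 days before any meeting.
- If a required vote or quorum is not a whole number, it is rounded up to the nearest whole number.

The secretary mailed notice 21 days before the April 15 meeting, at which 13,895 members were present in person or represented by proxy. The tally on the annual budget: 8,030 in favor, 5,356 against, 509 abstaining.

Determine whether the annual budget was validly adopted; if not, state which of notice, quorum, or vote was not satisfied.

Notice: 21 days given; 21 required. Satisfied.
Quorum: 40% of 34,717 = 13,886.80, rounded up to 13,887; 13,895 present. Satisfied.
Vote: requires three-fifths of the votes cast (13,895 − 509 abstaining = 13,386); 3/5 of 13386 = 8031.60, rounded up to 8032, so 8,032 needed; 8,030 in favor. Not satisfied.

Invalid — vote requirement not satisfied.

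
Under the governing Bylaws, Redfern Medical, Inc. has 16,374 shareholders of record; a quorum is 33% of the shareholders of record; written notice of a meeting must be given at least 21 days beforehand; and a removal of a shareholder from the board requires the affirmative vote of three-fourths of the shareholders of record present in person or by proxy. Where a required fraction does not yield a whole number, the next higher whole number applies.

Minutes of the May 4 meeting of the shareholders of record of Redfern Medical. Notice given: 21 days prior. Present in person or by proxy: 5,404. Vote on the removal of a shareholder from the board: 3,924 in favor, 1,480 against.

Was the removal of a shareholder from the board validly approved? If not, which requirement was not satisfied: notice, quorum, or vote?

Invalid — vote requirement not satisfied.

Notice: 21 days given; 21 required. Satisfied.
Quorum: 33% of 16,374 = 5,403.42, rounded up to 5,404; 5,404 present. Satisfied.
Vote: requires three-fourths of those present (5,404); 3/4 of 5404 = 4053, so 4,053 needed; 3,924 in favor. Not satisfied.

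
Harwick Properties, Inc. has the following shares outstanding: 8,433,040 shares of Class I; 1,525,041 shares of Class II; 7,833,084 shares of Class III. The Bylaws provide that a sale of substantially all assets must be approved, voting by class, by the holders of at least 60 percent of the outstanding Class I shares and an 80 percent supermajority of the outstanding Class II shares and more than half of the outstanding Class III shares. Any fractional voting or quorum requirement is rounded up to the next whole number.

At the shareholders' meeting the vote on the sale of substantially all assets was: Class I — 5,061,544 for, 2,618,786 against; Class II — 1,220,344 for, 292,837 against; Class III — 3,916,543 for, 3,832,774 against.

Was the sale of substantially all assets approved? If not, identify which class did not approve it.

Approved — every class gave the required vote.

Class I: 3/5 of 8433040 = 5059824; 5,059,824 required, 5,061,544 in favor — approved.
Class II: 4/5 of 1525041 = 1220032.80, rounded up to 1220033; 1,220,033 required, 1,220,344 in favor — approved.
Class III: a majority of 7833084 is 3916543; 3,916,543 required, 3,916,543 in favor — approved.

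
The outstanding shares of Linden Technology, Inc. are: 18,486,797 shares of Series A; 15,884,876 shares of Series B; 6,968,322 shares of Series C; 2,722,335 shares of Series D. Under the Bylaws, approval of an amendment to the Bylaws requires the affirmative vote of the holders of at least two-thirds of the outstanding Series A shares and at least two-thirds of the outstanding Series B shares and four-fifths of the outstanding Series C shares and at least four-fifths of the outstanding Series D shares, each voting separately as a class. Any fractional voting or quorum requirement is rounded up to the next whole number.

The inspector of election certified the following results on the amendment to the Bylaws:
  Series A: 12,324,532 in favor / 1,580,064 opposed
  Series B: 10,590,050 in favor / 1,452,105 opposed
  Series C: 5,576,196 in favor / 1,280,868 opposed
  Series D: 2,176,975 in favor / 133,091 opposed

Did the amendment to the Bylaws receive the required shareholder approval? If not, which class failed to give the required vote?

Not approved — the Series D shares did not give the required vote.

Series A: 2/3 of 18486797 = 12324531.33, rounded up to 12324532; 12,324,532 required, 12,324,532 in favor — approved.
Series B: 2/3 of 15884876 = 10589917.33, rounded up to 10589918; 10,589,918 required, 10,590,050 in favor — approved.
Series C: 4/5 of 6968322 = 5574657.60, rounded up to 5574658; 5,574,658 required, 5,576,196 in favor — approved.
Series D: 4/5 of 2722335 = 2177868; 2,177,868 required, 2,176,975 in favor — not approved.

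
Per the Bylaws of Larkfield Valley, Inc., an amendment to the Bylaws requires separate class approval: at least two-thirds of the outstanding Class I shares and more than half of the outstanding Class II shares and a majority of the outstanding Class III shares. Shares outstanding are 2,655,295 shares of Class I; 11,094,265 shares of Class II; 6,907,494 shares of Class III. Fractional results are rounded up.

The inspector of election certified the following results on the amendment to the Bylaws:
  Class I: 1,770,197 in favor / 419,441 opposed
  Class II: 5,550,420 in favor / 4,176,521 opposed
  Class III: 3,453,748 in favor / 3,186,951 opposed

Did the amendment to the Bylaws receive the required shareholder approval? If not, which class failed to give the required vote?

Approved — every class gave the required vote.

Class I: 2/3 of 2655295 = 1770196.67, rounded up to 1770197; 1,770,197 required, 1,770,197 in favor — approved.
Class II: a majority of 11094265 is 5547133; 5,547,133 required, 5,550,420 in favor — approved.
Class III: a majority of 6907494 is 3453748; 3,453,748 required, 3,453,748 in favor — approved.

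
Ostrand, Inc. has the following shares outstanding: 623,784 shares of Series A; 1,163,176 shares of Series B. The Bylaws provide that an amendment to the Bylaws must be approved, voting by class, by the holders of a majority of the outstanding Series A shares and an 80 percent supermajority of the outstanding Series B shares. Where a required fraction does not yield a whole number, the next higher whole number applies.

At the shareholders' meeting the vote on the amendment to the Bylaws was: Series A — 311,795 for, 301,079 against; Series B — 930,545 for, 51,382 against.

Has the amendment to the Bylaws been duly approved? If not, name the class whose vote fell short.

Not approved — the Series A shares did not give the required vote.

Series A: a majority of 623784 is 311893; 311,893 required, 311,795 in favor — not approved.
Series B: 4/5 of 1163176 = 930540.80, rounded up to 930541; 930,541 required, 930,545 in favor — approved.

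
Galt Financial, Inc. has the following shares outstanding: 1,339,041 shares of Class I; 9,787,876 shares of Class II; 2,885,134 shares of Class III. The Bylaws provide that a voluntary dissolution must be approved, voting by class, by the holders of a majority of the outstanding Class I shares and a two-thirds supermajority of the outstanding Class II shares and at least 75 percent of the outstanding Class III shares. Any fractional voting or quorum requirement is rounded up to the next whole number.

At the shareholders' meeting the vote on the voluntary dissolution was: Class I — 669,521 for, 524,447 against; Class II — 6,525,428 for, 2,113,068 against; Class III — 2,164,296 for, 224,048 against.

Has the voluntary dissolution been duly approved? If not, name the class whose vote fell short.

Approved — every class gave the required vote.

Class I: a majority of 1339041 is 669521; 669,521 required, 669,521 in favor — approved.
Class II: 2/3 of 9787876 = 6525250.67, rounded up to 6525251; 6,525,251 required, 6,525,428 in favor — approved.
Class III: 3/4 of 2885134 = 2163850.50, rounded up to 2163851; 2,163,851 required, 2,164,296 in favor — approved.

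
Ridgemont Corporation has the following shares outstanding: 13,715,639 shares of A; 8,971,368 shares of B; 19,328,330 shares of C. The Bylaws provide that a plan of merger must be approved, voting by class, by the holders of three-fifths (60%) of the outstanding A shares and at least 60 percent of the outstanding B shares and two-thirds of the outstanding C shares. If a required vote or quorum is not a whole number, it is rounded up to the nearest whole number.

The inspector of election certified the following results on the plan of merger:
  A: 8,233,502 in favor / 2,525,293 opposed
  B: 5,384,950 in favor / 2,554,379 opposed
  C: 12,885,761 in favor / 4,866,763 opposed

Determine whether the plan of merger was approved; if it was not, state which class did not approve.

A: 3/5 of 13715639 = 8229383.40, rounded up to 8229384; 8,229,384 required, 8,233,502 in favor — approved.
B: 3/5 of 8971368 = 5382820.80, rounded up to 5382821; 5,382,821 required, 5,384,950 in favor — approved.
C: 2/3 of 19328330 = 12885553.33, rounded up to 12885554; 12,885,554 required, 12,885,761 in favor — approved.

Approved — every class gave the required vote.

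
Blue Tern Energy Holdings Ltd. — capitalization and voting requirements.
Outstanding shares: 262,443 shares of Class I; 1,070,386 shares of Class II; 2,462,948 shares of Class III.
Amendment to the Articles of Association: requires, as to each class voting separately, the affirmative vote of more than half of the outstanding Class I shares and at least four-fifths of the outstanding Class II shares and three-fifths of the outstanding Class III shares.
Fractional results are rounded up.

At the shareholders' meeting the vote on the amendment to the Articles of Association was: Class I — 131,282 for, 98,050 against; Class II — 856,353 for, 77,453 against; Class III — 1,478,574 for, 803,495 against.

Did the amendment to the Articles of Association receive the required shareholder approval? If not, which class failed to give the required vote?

Class I: a majority of 262443 is 131222; 131,222 required, 131,282 in favor — approved.
Class II: 4/5 of 1070386 = 856308.80, rounded up to 856309; 856,309 required, 856,353 in favor — approved.
Class III: 3/5 of 2462948 = 1477768.80, rounded up to 1477769; 1,477,769 required, 1,478,574 in favor — approved.

Approved — every class gave the required vote.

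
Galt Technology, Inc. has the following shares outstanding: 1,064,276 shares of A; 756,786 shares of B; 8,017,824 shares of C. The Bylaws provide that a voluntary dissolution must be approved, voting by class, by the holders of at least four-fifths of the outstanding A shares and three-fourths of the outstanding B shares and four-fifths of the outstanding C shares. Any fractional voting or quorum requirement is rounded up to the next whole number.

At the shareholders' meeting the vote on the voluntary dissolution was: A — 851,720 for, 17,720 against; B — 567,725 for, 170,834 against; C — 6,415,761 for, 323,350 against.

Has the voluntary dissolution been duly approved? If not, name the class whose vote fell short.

A: 4/5 of 1064276 = 851420.80, rounded up to 851421; 851,421 required, 851,720 in favor — approved.
B: 3/4 of 756786 = 567589.50, rounded up to 567590; 567,590 required, 567,725 in favor — approved.
C: 4/5 of 8017824 = 6414259.20, rounded up to 6414260; 6,414,260 required, 6,415,761 in favor — approved.

Approved — every class gave the required vote.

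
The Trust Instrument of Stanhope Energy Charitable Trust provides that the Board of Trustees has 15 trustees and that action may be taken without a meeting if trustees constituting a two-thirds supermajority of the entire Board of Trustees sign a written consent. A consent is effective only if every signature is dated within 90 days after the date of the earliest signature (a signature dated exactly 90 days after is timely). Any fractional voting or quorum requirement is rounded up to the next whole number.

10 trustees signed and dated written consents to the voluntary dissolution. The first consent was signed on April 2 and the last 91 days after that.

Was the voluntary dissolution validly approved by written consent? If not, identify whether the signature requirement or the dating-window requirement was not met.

Signatures required: a two-thirds supermajority of 15 — 2/3 of 15 = 10, so 10 needed; 10 signed. Sufficient.
Dating window: the latest signature is 91 days after the earliest; the limit is 90 days. Outside the window.

Not effective — dating-window requirement not satisfied.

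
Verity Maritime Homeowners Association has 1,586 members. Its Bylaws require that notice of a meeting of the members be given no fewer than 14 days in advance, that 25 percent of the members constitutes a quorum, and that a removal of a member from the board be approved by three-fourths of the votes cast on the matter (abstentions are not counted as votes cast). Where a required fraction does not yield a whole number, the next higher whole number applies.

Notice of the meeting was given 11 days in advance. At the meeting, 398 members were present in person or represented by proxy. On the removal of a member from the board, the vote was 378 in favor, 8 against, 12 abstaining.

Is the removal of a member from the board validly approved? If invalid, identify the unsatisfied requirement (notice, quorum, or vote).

Invalid — notice requirement not satisfied.

Notice: 11 days given; 14 required. Not satisfied.
Quorum: 25% of 1,586 = 396.50, rounded up to 397; 398 present. Satisfied.
Vote: requires three-fourths of the votes cast (398 − 12 abstaining = 386); 3/4 of 386 = 289.50, rounded up to 290, so 290 needed; 378 in favor. Satisfied.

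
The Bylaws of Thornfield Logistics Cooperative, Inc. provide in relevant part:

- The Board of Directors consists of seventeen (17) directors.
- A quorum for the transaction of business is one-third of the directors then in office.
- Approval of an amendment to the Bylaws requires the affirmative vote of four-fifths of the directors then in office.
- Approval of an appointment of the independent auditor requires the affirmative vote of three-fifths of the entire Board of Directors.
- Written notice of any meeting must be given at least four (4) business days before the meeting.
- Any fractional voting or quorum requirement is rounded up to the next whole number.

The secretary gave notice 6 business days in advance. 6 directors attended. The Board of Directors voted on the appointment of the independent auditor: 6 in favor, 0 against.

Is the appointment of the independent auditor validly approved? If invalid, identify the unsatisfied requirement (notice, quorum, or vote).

Invalid — vote requirement not satisfied.

Notice: 6 business days given; 4 required (6 ≥ 4). Satisfied.
Quorum: 6 present; quorum is 6. Satisfied.
Vote: the appointment of the independent auditor requires three-fifths of the entire Board of Directors (17). 3/5 of 17 = 10.20, rounded up to 11, so 11 affirmative votes are needed; 6 voted in favor. Not satisfied.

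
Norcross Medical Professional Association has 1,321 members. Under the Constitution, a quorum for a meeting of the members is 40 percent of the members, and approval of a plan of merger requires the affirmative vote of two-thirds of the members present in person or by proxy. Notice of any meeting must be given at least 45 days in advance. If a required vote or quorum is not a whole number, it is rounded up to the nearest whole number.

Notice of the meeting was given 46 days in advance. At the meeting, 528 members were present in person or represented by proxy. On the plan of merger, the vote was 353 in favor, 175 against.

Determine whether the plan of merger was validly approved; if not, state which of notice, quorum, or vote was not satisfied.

Notice: 46 days given; 45 required. Satisfied.
Quorum: 40% of 1,321 = 528.40, rounded up to 529; 528 present. Not satisfied.
Vote: requires two-thirds of those present (528); 2/3 of 528 = 352, so 352 needed; 353 in favor. Satisfied.

Invalid — quorum requirement not satisfied.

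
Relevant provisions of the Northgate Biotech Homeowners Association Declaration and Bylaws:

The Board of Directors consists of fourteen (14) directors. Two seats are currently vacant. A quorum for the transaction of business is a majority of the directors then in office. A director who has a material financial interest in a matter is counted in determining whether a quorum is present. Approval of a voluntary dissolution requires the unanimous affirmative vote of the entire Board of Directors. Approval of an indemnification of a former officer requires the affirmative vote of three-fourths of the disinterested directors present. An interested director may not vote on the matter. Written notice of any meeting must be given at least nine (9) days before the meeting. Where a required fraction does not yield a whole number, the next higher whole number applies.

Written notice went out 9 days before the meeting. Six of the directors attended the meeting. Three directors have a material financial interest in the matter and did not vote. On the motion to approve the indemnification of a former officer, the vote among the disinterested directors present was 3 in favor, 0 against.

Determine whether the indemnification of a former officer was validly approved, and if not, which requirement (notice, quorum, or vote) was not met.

Invalid — quorum requirement not satisfied.

Notice: 9 days given; 9 required (9 ≥ 9). Satisfied.
Quorum: 6 present (interested directors count toward quorum); quorum is 7. Not satisfied.
Vote: the indemnification of a former officer requires three-fourths of the disinterested directors present (6 − 3 = 3). 3/4 of 3 = 2.25, rounded up to 3, so 3 affirmative votes are needed; 3 voted in favor. Satisfied. (Moot — without a quorum no business can be validly transacted.)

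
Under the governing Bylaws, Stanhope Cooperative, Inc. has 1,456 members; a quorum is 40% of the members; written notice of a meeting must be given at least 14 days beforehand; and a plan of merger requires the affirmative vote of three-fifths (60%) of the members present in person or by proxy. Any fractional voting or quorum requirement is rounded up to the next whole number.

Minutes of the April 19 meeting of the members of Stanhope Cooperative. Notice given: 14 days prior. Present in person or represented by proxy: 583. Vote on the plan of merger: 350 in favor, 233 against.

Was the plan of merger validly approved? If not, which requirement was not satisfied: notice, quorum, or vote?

Notice: 14 days given; 14 required. Satisfied.
Quorum: 40% of 1,456 = 582.40, rounded up to 583; 583 present. Satisfied.
Vote: requires three-fifths of those present (583); 3/5 of 583 = 349.80, rounded up to 350, so 350 needed; 350 in favor. Satisfied.

Valid — all requirements satisfied.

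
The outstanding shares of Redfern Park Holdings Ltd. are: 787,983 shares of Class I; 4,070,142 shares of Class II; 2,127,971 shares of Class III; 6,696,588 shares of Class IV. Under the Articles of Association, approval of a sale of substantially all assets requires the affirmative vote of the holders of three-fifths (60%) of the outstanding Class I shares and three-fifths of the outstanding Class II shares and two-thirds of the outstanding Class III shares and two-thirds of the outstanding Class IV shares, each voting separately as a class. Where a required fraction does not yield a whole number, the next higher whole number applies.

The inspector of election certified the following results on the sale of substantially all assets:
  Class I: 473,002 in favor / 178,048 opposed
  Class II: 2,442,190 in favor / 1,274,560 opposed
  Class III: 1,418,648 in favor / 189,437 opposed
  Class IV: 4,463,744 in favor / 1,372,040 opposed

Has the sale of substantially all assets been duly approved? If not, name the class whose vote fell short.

Class I: 3/5 of 787983 = 472789.80, rounded up to 472790; 472,790 required, 473,002 in favor — approved.
Class II: 3/5 of 4070142 = 2442085.20, rounded up to 2442086; 2,442,086 required, 2,442,190 in favor — approved.
Class III: 2/3 of 2127971 = 1418647.33, rounded up to 1418648; 1,418,648 required, 1,418,648 in favor — approved.
Class IV: 2/3 of 6696588 = 4464392; 4,464,392 required, 4,463,744 in favor — not approved.

Not approved — the Class IV shares did not give the required vote.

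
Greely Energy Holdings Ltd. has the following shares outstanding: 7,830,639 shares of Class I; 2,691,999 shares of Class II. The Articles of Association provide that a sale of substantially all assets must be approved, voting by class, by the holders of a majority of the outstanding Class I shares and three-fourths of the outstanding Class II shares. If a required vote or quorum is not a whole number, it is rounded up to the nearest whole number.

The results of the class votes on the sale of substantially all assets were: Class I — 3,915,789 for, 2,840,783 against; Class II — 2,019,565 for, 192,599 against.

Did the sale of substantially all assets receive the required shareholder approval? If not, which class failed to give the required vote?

Class I: a majority of 7830639 is 3915320; 3,915,320 required, 3,915,789 in favor — approved.
Class II: 3/4 of 2691999 = 2018999.25, rounded up to 2019000; 2,019,000 required, 2,019,565 in favor — approved.

Approved — every class gave the required vote.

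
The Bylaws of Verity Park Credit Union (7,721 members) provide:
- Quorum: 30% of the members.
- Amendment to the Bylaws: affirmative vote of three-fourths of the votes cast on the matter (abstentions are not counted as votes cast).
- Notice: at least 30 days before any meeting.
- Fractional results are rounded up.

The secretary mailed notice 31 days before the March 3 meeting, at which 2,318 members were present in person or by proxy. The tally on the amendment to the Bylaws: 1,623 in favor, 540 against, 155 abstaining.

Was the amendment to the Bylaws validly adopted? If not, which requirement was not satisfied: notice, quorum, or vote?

Notice: 31 days given; 30 required. Satisfied.
Quorum: 30% of 7,721 = 2,316.30, rounded up to 2,317; 2,318 present. Satisfied.
Vote: requires three-fourths of the votes cast (2,318 − 155 abstaining = 2,163); 3/4 of 2163 = 1622.25, rounded up to 1623, so 1,623 needed; 1,623 in favor. Satisfied.

Valid — all requirements satisfied.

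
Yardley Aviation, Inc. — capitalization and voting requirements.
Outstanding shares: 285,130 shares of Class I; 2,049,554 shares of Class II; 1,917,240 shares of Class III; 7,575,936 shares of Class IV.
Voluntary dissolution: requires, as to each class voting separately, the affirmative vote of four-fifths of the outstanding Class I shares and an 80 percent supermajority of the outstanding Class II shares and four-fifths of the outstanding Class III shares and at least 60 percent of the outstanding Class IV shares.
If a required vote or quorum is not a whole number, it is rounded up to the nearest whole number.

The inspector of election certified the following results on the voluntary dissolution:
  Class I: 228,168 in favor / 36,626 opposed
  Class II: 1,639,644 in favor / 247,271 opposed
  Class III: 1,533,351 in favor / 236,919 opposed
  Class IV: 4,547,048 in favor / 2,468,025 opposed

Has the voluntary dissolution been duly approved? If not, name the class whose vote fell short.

Not approved — the Class III shares did not give the required vote.

Class I: 4/5 of 285130 = 228104; 228,104 required, 228,168 in favor — approved.
Class II: 4/5 of 2049554 = 1639643.20, rounded up to 1639644; 1,639,644 required, 1,639,644 in favor — approved.
Class III: 4/5 of 1917240 = 1533792; 1,533,792 required, 1,533,351 in favor — not approved.
Class IV: 3/5 of 7575936 = 4545561.60, rounded up to 4545562; 4,545,562 required, 4,547,048 in favor — approved.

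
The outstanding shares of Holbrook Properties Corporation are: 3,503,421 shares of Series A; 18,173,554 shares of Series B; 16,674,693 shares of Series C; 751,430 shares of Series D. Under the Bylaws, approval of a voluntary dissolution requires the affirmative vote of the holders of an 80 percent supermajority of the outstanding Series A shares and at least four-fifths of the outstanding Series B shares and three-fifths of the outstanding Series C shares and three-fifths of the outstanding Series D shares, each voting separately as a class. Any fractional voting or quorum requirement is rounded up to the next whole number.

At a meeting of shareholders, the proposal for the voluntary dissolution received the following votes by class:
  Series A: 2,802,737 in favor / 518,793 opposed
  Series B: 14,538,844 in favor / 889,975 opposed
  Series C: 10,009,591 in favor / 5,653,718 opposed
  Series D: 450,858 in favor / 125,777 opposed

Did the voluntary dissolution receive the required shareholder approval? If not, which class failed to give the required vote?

Approved — every class gave the required vote.

Series A: 4/5 of 3503421 = 2802736.80, rounded up to 2802737; 2,802,737 required, 2,802,737 in favor — approved.
Series B: 4/5 of 18173554 = 14538843.20, rounded up to 14538844; 14,538,844 required, 14,538,844 in favor — approved.
Series C: 3/5 of 16674693 = 10004815.80, rounded up to 10004816; 10,004,816 required, 10,009,591 in favor — approved.
Series D: 3/5 of 751430 = 450858; 450,858 required, 450,858 in favor — approved.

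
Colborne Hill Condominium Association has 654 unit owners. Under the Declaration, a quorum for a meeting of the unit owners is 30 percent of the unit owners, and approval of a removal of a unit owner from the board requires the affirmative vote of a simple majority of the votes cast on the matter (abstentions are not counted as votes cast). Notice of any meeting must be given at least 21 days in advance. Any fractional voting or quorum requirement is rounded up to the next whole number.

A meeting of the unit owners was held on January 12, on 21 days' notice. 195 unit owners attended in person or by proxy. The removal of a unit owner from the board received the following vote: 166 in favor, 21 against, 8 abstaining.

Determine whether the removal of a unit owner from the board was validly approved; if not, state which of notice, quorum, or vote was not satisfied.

Invalid — quorum requirement not satisfied.

Notice: 21 days given; 21 required. Satisfied.
Quorum: 30% of 654 = 196.20, rounded up to 197; 195 present. Not satisfied.
Vote: requires a majority of the votes cast (195 − 8 abstaining = 187); a majority of 187 is 94, so 94 needed; 166 in favor. Satisfied.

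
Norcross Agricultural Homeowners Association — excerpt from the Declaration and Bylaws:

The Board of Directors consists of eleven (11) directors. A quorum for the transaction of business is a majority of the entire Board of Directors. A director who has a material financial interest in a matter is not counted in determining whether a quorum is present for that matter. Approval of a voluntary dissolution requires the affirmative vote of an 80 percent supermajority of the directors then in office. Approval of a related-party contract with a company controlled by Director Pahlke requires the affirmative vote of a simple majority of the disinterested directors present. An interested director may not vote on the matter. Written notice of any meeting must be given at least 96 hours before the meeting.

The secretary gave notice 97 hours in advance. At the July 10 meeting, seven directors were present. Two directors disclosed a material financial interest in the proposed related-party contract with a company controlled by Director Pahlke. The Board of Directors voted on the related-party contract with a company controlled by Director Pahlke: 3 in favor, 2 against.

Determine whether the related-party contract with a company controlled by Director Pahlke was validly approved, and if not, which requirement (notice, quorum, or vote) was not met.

Invalid — quorum requirement not satisfied.

Notice: 97 hours given; 96 required (97 ≥ 96). Satisfied.
Quorum: 7 present, but the 2 interested directors do not count, leaving 5. Quorum is 6. Not satisfied.
Vote: the related-party contract with a company controlled by Director Pahlke requires a majority of the disinterested directors present (7 − 2 = 5). A majority of 5 is 3, so 3 affirmative votes are needed; 3 voted in favor. Satisfied. (Moot — without a quorum no business can be validly transacted.)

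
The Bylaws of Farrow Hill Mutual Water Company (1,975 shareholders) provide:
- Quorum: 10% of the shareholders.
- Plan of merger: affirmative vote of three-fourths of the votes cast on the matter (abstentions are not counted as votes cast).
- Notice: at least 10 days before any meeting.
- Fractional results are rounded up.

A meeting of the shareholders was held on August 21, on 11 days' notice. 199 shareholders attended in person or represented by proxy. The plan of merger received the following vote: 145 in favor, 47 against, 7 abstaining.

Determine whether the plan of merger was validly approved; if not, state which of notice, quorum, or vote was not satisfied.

Valid — all requirements satisfied.

Notice: 11 days given; 10 required. Satisfied.
Quorum: 10% of 1,975 = 197.50, rounded up to 198; 199 present. Satisfied.
Vote: requires three-fourths of the votes cast (199 − 7 abstaining = 192); 3/4 of 192 = 144, so 144 needed; 145 in favor. Satisfied.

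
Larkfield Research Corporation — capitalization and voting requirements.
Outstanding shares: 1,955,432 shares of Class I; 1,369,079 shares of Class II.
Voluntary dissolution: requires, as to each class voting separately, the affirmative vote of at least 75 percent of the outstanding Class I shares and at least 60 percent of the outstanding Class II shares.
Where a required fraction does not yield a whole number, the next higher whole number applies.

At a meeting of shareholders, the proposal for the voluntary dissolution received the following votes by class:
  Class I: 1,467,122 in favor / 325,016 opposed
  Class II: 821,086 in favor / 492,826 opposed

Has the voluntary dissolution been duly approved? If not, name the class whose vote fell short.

Not approved — the Class II shares did not give the required vote.

Class I: 3/4 of 1955432 = 1466574; 1,466,574 required, 1,467,122 in favor — approved.
Class II: 3/5 of 1369079 = 821447.40, rounded up to 821448; 821,448 required, 821,086 in favor — not approved.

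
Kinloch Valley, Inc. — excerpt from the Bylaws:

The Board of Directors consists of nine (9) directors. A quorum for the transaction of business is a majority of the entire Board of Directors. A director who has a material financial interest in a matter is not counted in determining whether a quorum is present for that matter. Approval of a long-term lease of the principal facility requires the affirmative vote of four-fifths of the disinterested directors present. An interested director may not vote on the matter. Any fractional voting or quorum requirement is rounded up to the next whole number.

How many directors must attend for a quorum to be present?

A majority of 9 is 5.

5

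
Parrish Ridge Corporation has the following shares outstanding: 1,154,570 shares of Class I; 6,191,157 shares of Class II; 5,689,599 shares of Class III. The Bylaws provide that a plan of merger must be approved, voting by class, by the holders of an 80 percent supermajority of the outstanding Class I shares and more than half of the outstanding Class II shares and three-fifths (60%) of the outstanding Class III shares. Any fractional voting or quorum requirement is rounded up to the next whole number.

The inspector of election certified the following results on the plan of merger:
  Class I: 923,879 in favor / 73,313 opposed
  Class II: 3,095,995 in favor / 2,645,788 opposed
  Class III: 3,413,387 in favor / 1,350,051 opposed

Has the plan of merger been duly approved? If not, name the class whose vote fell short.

Class I: 4/5 of 1154570 = 923656; 923,656 required, 923,879 in favor — approved.
Class II: a majority of 6191157 is 3095579; 3,095,579 required, 3,095,995 in favor — approved.
Class III: 3/5 of 5689599 = 3413759.40, rounded up to 3413760; 3,413,760 required, 3,413,387 in favor — not approved.

Not approved — the Class III shares did not give the required vote.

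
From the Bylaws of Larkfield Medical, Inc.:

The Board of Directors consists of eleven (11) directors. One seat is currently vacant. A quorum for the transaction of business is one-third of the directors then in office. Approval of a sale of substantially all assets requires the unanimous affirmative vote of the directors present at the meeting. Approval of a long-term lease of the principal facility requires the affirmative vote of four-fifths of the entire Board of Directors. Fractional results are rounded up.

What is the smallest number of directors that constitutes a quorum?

1/3 of 10 = 3.33, rounded up to 4.

4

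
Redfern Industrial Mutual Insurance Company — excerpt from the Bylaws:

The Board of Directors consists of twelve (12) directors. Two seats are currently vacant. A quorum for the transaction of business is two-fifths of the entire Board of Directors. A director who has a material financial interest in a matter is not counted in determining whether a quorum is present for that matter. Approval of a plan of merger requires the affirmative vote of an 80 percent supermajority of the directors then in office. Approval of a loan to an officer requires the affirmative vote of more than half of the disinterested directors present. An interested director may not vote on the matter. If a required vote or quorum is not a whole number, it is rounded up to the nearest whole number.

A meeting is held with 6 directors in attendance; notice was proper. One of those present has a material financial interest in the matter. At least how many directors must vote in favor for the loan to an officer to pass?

The loan to an officer requires a majority of the disinterested directors present (6 − 1 = 5).
A majority of 5 is 3.

3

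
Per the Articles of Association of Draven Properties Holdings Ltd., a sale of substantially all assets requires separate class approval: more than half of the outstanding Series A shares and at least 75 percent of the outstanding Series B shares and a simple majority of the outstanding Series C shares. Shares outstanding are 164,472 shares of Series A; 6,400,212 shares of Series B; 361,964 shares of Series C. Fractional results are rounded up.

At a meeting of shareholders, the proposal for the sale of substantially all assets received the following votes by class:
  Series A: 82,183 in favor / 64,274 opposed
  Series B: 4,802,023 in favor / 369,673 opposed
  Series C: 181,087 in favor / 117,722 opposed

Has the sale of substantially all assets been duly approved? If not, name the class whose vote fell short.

Series A: a majority of 164472 is 82237; 82,237 required, 82,183 in favor — not approved.
Series B: 3/4 of 6400212 = 4800159; 4,800,159 required, 4,802,023 in favor — approved.
Series C: a majority of 361964 is 180983; 180,983 required, 181,087 in favor — approved.

Not approved — the Series A shares did not give the required vote.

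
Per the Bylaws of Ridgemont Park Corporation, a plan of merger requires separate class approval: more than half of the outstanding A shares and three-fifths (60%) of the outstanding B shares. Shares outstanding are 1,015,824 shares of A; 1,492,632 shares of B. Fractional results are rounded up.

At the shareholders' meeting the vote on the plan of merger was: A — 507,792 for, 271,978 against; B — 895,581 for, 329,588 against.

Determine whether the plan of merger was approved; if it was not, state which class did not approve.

A: a majority of 1015824 is 507913; 507,913 required, 507,792 in favor — not approved.
B: 3/5 of 1492632 = 895579.20, rounded up to 895580; 895,580 required, 895,581 in favor — approved.

Not approved — the A shares did not give the required vote.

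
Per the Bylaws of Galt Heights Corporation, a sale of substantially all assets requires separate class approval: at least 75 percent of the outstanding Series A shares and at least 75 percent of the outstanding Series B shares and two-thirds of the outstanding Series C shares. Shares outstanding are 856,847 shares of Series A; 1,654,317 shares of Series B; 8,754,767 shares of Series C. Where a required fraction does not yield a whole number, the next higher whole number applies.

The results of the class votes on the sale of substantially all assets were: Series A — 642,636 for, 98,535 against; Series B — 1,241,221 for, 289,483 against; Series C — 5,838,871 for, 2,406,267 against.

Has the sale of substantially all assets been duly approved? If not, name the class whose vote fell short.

Series A: 3/4 of 856847 = 642635.25, rounded up to 642636; 642,636 required, 642,636 in favor — approved.
Series B: 3/4 of 1654317 = 1240737.75, rounded up to 1240738; 1,240,738 required, 1,241,221 in favor — approved.
Series C: 2/3 of 8754767 = 5836511.33, rounded up to 5836512; 5,836,512 required, 5,838,871 in favor — approved.

Approved — every class gave the required vote.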